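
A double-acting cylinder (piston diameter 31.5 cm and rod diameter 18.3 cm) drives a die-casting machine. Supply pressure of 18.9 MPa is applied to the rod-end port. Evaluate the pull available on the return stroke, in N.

F ≈ 9.76e5 N

Rod-side annular area A_ann = π/4 × (31.5² − 18.3²) = 516.3 cm^2
On retraction the pressure acts on the annular area (bore minus rod).
F = P × A_ann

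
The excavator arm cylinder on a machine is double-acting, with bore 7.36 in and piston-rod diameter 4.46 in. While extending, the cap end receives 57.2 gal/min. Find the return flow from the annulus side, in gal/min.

Cap-side area A_cap = π/4 × (7.36 in)² = 42.54 in^2
Rod-side annular area A_ann = π/4 × (7.36² − 4.46²) = 26.92 in^2
Piston speed v = Q_in/A_cap; rod-end outflow Q_out = v × A_ann = Q_in × A_ann/A_cap.

Q_out ≈ 36.2 gal/min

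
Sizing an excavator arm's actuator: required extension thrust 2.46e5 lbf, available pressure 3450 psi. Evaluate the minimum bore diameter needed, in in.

D ≈ 9.53 in

Extension force acts on the full piston face: F = P × (π/4)D².
D = √(4F / (πP)) = √(4 × 2.46e5 lbf / (π × 3450 psi))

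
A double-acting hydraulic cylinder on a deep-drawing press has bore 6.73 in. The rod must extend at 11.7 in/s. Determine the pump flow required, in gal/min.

Cap-side area A_cap = π/4 × (6.73 in)² = 35.57 in^2
Q = A × v

Q ≈ 108 gal/min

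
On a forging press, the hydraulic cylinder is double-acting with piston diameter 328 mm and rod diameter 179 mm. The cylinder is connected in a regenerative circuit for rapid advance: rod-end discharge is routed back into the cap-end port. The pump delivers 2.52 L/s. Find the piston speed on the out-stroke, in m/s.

v ≈ 0.100 m/s

In regeneration the rod-end outflow joins the pump flow into the cap end, so the net volume the pump must supply per unit advance equals the rod cross-section area.
Rod cross-section A_rod = π/4 × (179 mm)² = 25160 mm^2
v = Q_pump / A_rod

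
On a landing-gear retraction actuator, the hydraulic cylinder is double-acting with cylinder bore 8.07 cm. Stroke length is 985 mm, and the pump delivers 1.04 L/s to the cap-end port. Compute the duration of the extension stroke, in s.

t ≈ 4.84 s

Cap-side area A_cap = π/4 × (8.07 cm)² = 51.15 cm^2
Swept volume V = A × L; t = V / Q = A·L / Q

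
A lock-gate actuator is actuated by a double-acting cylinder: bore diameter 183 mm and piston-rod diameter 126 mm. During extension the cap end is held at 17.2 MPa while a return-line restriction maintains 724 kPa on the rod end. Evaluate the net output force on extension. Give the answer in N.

F ≈ 4.42e5 N

Cap-side area A_cap = π/4 × (183 mm)² = 26300 mm^2
Rod-side annular area A_ann = π/4 × (183² − 126²) = 13830 mm^2
Net thrust = P_cap·A_cap − P_rod·A_ann = 4.524e5 N − 10020 N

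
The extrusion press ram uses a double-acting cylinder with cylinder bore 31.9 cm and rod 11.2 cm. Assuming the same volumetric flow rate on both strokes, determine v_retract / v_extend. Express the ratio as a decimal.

Cap-side area A_cap = π/4 × (31.9 cm)² = 799.2 cm^2
Rod-side annular area A_ann = π/4 × (31.9² − 11.2²) = 700.7 cm^2
For equal Q, v ∝ 1/A, so v_ret/v_ext = A_cap/A_ann.

v_ret/v_ext ≈ 1.14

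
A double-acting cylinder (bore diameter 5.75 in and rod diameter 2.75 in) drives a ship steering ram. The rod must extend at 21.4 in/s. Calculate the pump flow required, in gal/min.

Q ≈ 144 gal/min

Cap-side area A_cap = π/4 × (5.75 in)² = 25.97 in^2
Q = A × v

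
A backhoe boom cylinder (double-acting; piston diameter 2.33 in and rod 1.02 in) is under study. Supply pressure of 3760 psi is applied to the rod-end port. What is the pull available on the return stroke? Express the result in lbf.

Rod-side annular area A_ann = π/4 × (2.33² − 1.02²) = 3.447 in^2
On retraction the pressure acts on the annular area (bore minus rod).
F = P × A_ann

F ≈ 13000 lbf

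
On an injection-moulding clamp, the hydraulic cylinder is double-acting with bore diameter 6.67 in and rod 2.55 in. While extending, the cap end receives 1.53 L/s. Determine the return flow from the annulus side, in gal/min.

Cap-side area A_cap = π/4 × (6.67 in)² = 34.94 in^2
Rod-side annular area A_ann = π/4 × (6.67² − 2.55²) = 29.83 in^2
Piston speed v = Q_in/A_cap; rod-end outflow Q_out = v × A_ann = Q_in × A_ann/A_cap.

Q_out ≈ 20.7 gal/min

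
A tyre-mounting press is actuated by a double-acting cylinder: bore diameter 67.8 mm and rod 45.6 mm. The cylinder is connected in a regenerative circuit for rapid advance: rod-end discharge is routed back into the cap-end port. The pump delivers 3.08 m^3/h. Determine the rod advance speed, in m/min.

In regeneration the rod-end outflow joins the pump flow into the cap end, so the net volume the pump must supply per unit advance equals the rod cross-section area.
Rod cross-section A_rod = π/4 × (45.6 mm)² = 1633 mm^2
v = Q_pump / A_rod

v ≈ 31.4 m/min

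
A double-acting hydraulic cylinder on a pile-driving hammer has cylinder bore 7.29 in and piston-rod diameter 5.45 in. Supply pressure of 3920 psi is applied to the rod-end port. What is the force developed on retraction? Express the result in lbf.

Rod-side annular area A_ann = π/4 × (7.29² − 5.45²) = 18.41 in^2
On retraction the pressure acts on the annular area (bore minus rod).
F = P × A_ann

F ≈ 72200 lbf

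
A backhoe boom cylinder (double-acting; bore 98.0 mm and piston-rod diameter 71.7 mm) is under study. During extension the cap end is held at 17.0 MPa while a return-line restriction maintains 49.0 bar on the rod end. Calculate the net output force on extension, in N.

Cap-side area A_cap = π/4 × (98.0 mm)² = 7543 mm^2
Rod-side annular area A_ann = π/4 × (98.0² − 71.7²) = 3505 mm^2
Net thrust = P_cap·A_cap − P_rod·A_ann = 1.282e5 N − 17180 N

F ≈ 1.11e5 N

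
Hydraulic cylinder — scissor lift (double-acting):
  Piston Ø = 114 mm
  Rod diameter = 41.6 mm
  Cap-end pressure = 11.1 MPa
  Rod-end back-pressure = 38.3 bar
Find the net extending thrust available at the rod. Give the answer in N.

Cap-side area A_cap = π/4 × (114 mm)² = 10210 mm^2
Rod-side annular area A_ann = π/4 × (114² − 41.6²) = 8848 mm^2
Net thrust = P_cap·A_cap − P_rod·A_ann = 1.133e5 N − 33890 N

F ≈ 79400 N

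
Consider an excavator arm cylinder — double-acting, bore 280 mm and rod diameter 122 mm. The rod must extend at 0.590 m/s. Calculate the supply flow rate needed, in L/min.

Cap-side area A_cap = π/4 × (280 mm)² = 61580 mm^2
Q = A × v

Q ≈ 2180 L/min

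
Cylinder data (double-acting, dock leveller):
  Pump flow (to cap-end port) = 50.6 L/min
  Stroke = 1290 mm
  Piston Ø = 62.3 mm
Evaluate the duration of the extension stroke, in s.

Cap-side area A_cap = π/4 × (62.3 mm)² = 3048 mm^2
Swept volume V = A × L; t = V / Q = A·L / Q

t ≈ 4.66 s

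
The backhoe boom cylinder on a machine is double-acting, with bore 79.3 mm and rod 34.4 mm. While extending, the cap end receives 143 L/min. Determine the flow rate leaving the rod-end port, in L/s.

Q_out ≈ 1.93 L/s

Cap-side area A_cap = π/4 × (79.3 mm)² = 4939 mm^2
Rod-side annular area A_ann = π/4 × (79.3² − 34.4²) = 4010 mm^2
Piston speed v = Q_in/A_cap; rod-end outflow Q_out = v × A_ann = Q_in × A_ann/A_cap.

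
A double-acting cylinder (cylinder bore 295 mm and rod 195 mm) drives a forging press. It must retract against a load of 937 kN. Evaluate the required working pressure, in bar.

P ≈ 243 bar

Rod-side annular area A_ann = π/4 × (295² − 195²) = 38480 mm^2
Retraction: pressure acts on the annular area.
P = F / A = 937 kN / A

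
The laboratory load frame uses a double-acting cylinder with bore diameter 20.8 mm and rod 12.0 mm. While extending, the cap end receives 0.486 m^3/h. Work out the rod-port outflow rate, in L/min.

Cap-side area A_cap = π/4 × (20.8 mm)² = 339.8 mm^2
Rod-side annular area A_ann = π/4 × (20.8² − 12.0²) = 226.7 mm^2
Piston speed v = Q_in/A_cap; rod-end outflow Q_out = v × A_ann = Q_in × A_ann/A_cap.

Q_out ≈ 5.40 L/min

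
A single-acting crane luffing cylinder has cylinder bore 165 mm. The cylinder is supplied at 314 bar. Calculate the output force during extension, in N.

Cap-side area A_cap = π/4 × (165 mm)² = 21380 mm^2
F = P × A_cap = 314 bar × A_cap

F ≈ 6.71e5 N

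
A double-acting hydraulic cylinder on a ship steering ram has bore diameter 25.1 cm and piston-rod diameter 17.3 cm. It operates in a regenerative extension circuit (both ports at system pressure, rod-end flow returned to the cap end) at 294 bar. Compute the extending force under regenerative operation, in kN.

F ≈ 691 kN

With equal pressure on both faces, forces on the annular region cancel; the net push is pressure × rod cross-section.
Rod cross-section A_rod = π/4 × (17.3 cm)² = 235.1 cm^2
F = P × A_rod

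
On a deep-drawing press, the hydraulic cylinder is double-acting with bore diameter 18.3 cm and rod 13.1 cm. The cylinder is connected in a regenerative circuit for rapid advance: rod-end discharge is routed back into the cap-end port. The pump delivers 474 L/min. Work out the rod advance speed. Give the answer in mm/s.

In regeneration the rod-end outflow joins the pump flow into the cap end, so the net volume the pump must supply per unit advance equals the rod cross-section area.
Rod cross-section A_rod = π/4 × (13.1 cm)² = 134.8 cm^2
v = Q_pump / A_rod

v ≈ 586 mm/s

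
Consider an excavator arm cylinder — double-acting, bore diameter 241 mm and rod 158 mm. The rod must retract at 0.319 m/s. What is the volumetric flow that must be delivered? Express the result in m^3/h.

Q ≈ 29.9 m^3/h

Rod-side annular area A_ann = π/4 × (241² − 158²) = 26010 mm^2
Q = A × v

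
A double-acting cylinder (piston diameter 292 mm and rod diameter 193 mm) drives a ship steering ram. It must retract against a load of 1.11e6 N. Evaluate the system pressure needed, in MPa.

P ≈ 29.4 MPa

Rod-side annular area A_ann = π/4 × (292² − 193²) = 37710 mm^2
Retraction: pressure acts on the annular area.
P = F / A = 1.11e6 N / A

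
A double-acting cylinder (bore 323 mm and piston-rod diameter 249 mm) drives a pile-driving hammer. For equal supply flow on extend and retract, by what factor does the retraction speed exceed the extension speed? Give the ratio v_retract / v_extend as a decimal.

Cap-side area A_cap = π/4 × (323 mm)² = 81940 mm^2
Rod-side annular area A_ann = π/4 × (323² − 249²) = 33240 mm^2
For equal Q, v ∝ 1/A, so v_ret/v_ext = A_cap/A_ann.

v_ret/v_ext ≈ 2.46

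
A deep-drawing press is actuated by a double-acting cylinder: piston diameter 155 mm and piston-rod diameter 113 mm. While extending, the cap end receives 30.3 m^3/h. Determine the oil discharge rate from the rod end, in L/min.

Cap-side area A_cap = π/4 × (155 mm)² = 18870 mm^2
Rod-side annular area A_ann = π/4 × (155² − 113²) = 8840 mm^2
Piston speed v = Q_in/A_cap; rod-end outflow Q_out = v × A_ann = Q_in × A_ann/A_cap.

Q_out ≈ 237 L/min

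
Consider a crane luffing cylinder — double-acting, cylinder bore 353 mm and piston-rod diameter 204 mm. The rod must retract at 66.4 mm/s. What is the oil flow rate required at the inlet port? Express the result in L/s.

Q ≈ 4.33 L/s

Rod-side annular area A_ann = π/4 × (353² − 204²) = 65180 mm^2
Q = A × v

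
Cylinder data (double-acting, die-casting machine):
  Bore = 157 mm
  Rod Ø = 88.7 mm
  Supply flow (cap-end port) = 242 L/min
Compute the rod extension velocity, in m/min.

Cap-side area A_cap = π/4 × (157 mm)² = 19360 mm^2
v = Q / A

v ≈ 12.5 m/min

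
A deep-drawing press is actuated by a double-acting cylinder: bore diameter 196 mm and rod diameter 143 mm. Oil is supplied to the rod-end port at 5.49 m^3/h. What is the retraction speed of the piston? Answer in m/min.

Rod-side annular area A_ann = π/4 × (196² − 143²) = 14110 mm^2
Flow into the rod-end port fills the annular volume.
v = Q / A

v ≈ 6.48 m/min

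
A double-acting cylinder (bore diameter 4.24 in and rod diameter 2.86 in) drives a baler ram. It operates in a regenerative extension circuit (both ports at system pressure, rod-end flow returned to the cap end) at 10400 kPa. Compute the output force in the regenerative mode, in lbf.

F ≈ 9690 lbf

With equal pressure on both faces, forces on the annular region cancel; the net push is pressure × rod cross-section.
Rod cross-section A_rod = π/4 × (2.86 in)² = 6.424 in^2
F = P × A_rod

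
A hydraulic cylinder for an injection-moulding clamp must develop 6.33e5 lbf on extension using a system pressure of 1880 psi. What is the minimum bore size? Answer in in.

Extension force acts on the full piston face: F = P × (π/4)D².
D = √(4F / (πP)) = √(4 × 6.33e5 lbf / (π × 1880 psi))

D ≈ 20.7 in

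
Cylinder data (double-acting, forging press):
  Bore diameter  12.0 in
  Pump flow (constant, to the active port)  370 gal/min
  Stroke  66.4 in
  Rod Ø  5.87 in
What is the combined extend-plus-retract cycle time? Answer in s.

t ≈ 9.28 s

Cap-side area A_cap = π/4 × (12.0 in)² = 113.1 in^2
Rod-side annular area A_ann = π/4 × (12.0² − 5.87²) = 86.03 in^2
t_ext = A_cap·L/Q = 5.272 s
t_ret = A_ann·L/Q = 4.010 s
t_cycle = t_ext + t_ret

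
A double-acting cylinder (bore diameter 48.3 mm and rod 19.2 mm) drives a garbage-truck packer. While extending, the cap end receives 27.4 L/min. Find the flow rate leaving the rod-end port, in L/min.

Cap-side area A_cap = π/4 × (48.3 mm)² = 1832 mm^2
Rod-side annular area A_ann = π/4 × (48.3² − 19.2²) = 1543 mm^2
Piston speed v = Q_in/A_cap; rod-end outflow Q_out = v × A_ann = Q_in × A_ann/A_cap.

Q_out ≈ 23.1 L/min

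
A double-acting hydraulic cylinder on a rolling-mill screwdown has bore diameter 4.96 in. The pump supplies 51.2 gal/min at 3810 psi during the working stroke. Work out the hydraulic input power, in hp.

Hydraulic power = P × Q

W ≈ 114 hp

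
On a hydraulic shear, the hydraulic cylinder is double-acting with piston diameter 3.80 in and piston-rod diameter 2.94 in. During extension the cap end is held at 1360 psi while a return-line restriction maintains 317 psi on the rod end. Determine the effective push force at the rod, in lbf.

Cap-side area A_cap = π/4 × (3.80 in)² = 11.34 in^2
Rod-side annular area A_ann = π/4 × (3.80² − 2.94²) = 4.552 in^2
Net thrust = P_cap·A_cap − P_rod·A_ann = 15420 lbf − 1443 lbf

F ≈ 14000 lbf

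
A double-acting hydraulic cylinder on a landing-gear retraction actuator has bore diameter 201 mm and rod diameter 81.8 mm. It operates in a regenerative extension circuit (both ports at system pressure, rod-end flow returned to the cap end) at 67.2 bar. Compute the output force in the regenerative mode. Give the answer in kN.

F ≈ 35.3 kN

With equal pressure on both faces, forces on the annular region cancel; the net push is pressure × rod cross-section.
Rod cross-section A_rod = π/4 × (81.8 mm)² = 5255 mm^2
F = P × A_rod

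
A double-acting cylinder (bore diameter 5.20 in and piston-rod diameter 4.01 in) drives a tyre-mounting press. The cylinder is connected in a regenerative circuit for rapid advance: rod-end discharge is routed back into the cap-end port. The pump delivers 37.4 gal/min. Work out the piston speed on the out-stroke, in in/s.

v ≈ 11.4 in/s

In regeneration the rod-end outflow joins the pump flow into the cap end, so the net volume the pump must supply per unit advance equals the rod cross-section area.
Rod cross-section A_rod = π/4 × (4.01 in)² = 12.63 in^2
v = Q_pump / A_rod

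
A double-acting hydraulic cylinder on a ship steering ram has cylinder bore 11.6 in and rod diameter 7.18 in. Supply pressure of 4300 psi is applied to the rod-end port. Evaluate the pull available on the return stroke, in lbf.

Rod-side annular area A_ann = π/4 × (11.6² − 7.18²) = 65.19 in^2
On retraction the pressure acts on the annular area (bore minus rod).
F = P × A_ann

F ≈ 2.80e5 lbf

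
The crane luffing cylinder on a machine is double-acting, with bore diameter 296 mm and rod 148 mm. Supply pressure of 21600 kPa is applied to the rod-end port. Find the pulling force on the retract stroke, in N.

F ≈ 1.11e6 N

Rod-side annular area A_ann = π/4 × (296² − 148²) = 51610 mm^2
On retraction the pressure acts on the annular area (bore minus rod).
F = P × A_ann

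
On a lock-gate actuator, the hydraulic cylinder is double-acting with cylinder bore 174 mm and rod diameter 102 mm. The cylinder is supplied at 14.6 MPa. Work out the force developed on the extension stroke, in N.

F ≈ 3.47e5 N

Cap-side area A_cap = π/4 × (174 mm)² = 23780 mm^2
F = P × A_cap = 14.6 MPa × A_cap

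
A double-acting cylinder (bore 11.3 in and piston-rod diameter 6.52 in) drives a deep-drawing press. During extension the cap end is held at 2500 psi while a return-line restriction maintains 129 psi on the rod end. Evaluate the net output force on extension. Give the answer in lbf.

Cap-side area A_cap = π/4 × (11.3 in)² = 100.3 in^2
Rod-side annular area A_ann = π/4 × (11.3² − 6.52²) = 66.90 in^2
Net thrust = P_cap·A_cap − P_rod·A_ann = 2.507e5 lbf − 8630 lbf

F ≈ 2.42e5 lbf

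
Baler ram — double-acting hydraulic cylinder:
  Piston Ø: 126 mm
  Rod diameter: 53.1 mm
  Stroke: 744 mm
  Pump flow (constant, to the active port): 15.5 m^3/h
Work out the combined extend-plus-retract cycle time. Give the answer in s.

t ≈ 3.93 s

Cap-side area A_cap = π/4 × (126 mm)² = 12470 mm^2
Rod-side annular area A_ann = π/4 × (126² − 53.1²) = 10250 mm^2
t_ext = A_cap·L/Q = 2.155 s
t_ret = A_ann·L/Q = 1.772 s
t_cycle = t_ext + t_ret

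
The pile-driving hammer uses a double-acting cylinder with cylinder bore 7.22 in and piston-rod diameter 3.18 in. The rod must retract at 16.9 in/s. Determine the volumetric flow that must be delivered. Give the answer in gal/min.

Rod-side annular area A_ann = π/4 × (7.22² − 3.18²) = 33.00 in^2
Q = A × v

Q ≈ 145 gal/min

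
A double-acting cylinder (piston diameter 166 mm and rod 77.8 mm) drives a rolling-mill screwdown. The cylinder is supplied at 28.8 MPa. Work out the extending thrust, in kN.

F ≈ 623 kN

Cap-side area A_cap = π/4 × (166 mm)² = 21640 mm^2
F = P × A_cap = 28.8 MPa × A_cap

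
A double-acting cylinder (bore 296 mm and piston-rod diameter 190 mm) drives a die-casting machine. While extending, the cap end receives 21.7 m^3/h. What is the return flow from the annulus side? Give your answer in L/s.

Q_out ≈ 3.54 L/s

Cap-side area A_cap = π/4 × (296 mm)² = 68810 mm^2
Rod-side annular area A_ann = π/4 × (296² − 190²) = 40460 mm^2
Piston speed v = Q_in/A_cap; rod-end outflow Q_out = v × A_ann = Q_in × A_ann/A_cap.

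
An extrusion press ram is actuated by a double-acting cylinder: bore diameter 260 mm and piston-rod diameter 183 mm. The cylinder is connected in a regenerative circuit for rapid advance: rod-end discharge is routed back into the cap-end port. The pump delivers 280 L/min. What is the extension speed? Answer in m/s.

v ≈ 0.177 m/s

In regeneration the rod-end outflow joins the pump flow into the cap end, so the net volume the pump must supply per unit advance equals the rod cross-section area.
Rod cross-section A_rod = π/4 × (183 mm)² = 26300 mm^2
v = Q_pump / A_rod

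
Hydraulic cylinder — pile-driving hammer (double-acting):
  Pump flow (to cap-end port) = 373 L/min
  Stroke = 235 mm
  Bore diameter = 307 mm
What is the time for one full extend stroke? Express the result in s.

Cap-side area A_cap = π/4 × (307 mm)² = 74020 mm^2
Swept volume V = A × L; t = V / Q = A·L / Q

t ≈ 2.80 s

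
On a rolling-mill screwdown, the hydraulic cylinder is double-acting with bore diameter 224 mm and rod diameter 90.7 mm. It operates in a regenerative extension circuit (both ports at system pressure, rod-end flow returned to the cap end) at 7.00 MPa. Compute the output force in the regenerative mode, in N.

F ≈ 45200 N

With equal pressure on both faces, forces on the annular region cancel; the net push is pressure × rod cross-section.
Rod cross-section A_rod = π/4 × (90.7 mm)² = 6461 mm^2
F = P × A_rod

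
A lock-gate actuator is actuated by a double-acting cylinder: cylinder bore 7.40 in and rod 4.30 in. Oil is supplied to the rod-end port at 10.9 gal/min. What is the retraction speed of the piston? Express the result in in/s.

Rod-side annular area A_ann = π/4 × (7.40² − 4.30²) = 28.49 in^2
Flow into the rod-end port fills the annular volume.
v = Q / A

v ≈ 1.47 in/s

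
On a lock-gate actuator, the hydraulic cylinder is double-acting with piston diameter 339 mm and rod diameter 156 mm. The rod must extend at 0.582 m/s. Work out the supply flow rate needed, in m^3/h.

Q ≈ 189 m^3/h

Cap-side area A_cap = π/4 × (339 mm)² = 90260 mm^2
Q = A × v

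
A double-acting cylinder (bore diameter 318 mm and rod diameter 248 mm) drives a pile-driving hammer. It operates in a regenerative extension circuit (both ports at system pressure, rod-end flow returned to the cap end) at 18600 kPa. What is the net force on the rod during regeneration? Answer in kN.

F ≈ 898 kN

With equal pressure on both faces, forces on the annular region cancel; the net push is pressure × rod cross-section.
Rod cross-section A_rod = π/4 × (248 mm)² = 48310 mm^2
F = P × A_rod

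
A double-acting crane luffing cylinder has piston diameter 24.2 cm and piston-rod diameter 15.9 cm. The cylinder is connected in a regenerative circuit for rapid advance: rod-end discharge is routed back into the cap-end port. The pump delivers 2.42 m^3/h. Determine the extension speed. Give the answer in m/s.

v ≈ 0.0339 m/s

In regeneration the rod-end outflow joins the pump flow into the cap end, so the net volume the pump must supply per unit advance equals the rod cross-section area.
Rod cross-section A_rod = π/4 × (15.9 cm)² = 198.6 cm^2
v = Q_pump / A_rod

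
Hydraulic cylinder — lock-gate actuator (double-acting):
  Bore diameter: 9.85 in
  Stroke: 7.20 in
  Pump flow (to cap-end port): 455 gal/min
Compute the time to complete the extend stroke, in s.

t ≈ 0.313 s

Cap-side area A_cap = π/4 × (9.85 in)² = 76.20 in^2
Swept volume V = A × L; t = V / Q = A·L / Q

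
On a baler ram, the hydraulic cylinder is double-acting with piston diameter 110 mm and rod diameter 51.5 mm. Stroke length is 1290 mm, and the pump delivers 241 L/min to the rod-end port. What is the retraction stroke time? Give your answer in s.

Rod-side annular area A_ann = π/4 × (110² − 51.5²) = 7420 mm^2
Swept volume V = A × L; t = V / Q = A·L / Q

t ≈ 2.38 s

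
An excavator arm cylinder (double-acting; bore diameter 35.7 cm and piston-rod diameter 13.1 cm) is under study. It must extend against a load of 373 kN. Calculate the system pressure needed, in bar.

P ≈ 37.3 bar

Cap-side area A_cap = π/4 × (35.7 cm)² = 1001 cm^2
P = F / A = 373 kN / A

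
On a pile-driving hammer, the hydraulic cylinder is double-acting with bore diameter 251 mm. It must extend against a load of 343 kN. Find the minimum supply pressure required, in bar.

P ≈ 69.3 bar

Cap-side area A_cap = π/4 × (251 mm)² = 49480 mm^2
P = F / A = 343 kN / A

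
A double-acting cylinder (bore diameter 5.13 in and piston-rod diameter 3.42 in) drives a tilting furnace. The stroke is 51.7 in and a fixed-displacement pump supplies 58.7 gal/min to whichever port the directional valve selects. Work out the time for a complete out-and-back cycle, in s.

Cap-side area A_cap = π/4 × (5.13 in)² = 20.67 in^2
Rod-side annular area A_ann = π/4 × (5.13² − 3.42²) = 11.48 in^2
t_ext = A_cap·L/Q = 4.728 s
t_ret = A_ann·L/Q = 2.627 s
t_cycle = t_ext + t_ret

t ≈ 7.36 s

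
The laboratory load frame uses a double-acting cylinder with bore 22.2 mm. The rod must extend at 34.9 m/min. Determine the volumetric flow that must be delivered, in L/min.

Q ≈ 13.5 L/min

Cap-side area A_cap = π/4 × (22.2 mm)² = 387.1 mm^2
Q = A × v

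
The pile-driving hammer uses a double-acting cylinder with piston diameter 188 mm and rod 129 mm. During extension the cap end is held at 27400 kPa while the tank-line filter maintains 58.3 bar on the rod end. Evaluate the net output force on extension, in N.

F ≈ 6.75e5 N

Cap-side area A_cap = π/4 × (188 mm)² = 27760 mm^2
Rod-side annular area A_ann = π/4 × (188² − 129²) = 14690 mm^2
Net thrust = P_cap·A_cap − P_rod·A_ann = 7.606e5 N − 85640 N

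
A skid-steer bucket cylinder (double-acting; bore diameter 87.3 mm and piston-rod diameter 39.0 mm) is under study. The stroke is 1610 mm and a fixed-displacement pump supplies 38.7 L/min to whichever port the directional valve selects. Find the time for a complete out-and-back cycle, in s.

t ≈ 26.9 s

Cap-side area A_cap = π/4 × (87.3 mm)² = 5986 mm^2
Rod-side annular area A_ann = π/4 × (87.3² − 39.0²) = 4791 mm^2
t_ext = A_cap·L/Q = 14.94 s
t_ret = A_ann·L/Q = 11.96 s
t_cycle = t_ext + t_ret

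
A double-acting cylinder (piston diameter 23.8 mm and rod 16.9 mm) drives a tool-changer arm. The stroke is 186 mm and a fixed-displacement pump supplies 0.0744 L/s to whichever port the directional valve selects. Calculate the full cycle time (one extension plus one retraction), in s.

t ≈ 1.66 s

Cap-side area A_cap = π/4 × (23.8 mm)² = 444.9 mm^2
Rod-side annular area A_ann = π/4 × (23.8² − 16.9²) = 220.6 mm^2
t_ext = A_cap·L/Q = 1.112 s
t_ret = A_ann·L/Q = 0.5514 s
t_cycle = t_ext + t_ret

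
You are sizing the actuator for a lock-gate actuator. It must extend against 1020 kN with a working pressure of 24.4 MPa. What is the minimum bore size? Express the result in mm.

D ≈ 231 mm

Extension force acts on the full piston face: F = P × (π/4)D².
D = √(4F / (πP)) = √(4 × 1020 kN / (π × 24.4 MPa))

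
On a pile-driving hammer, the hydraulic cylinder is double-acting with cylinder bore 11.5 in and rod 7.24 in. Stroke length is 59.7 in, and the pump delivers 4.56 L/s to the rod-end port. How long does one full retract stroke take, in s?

t ≈ 13.5 s

Rod-side annular area A_ann = π/4 × (11.5² − 7.24²) = 62.70 in^2
Swept volume V = A × L; t = V / Q = A·L / Q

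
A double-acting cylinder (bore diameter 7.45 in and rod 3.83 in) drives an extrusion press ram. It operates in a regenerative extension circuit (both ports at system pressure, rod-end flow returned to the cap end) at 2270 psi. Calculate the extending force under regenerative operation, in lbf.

F ≈ 26200 lbf

With equal pressure on both faces, forces on the annular region cancel; the net push is pressure × rod cross-section.
Rod cross-section A_rod = π/4 × (3.83 in)² = 11.52 in^2
F = P × A_rod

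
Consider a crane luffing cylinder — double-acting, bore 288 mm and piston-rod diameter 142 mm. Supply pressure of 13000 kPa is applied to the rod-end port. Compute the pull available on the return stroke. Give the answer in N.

Rod-side annular area A_ann = π/4 × (288² − 142²) = 49310 mm^2
On retraction the pressure acts on the annular area (bore minus rod).
F = P × A_ann

F ≈ 6.41e5 N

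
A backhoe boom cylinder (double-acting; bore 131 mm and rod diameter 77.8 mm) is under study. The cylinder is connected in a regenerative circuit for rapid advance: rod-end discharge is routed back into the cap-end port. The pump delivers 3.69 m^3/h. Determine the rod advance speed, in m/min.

In regeneration the rod-end outflow joins the pump flow into the cap end, so the net volume the pump must supply per unit advance equals the rod cross-section area.
Rod cross-section A_rod = π/4 × (77.8 mm)² = 4754 mm^2
v = Q_pump / A_rod

v ≈ 12.9 m/min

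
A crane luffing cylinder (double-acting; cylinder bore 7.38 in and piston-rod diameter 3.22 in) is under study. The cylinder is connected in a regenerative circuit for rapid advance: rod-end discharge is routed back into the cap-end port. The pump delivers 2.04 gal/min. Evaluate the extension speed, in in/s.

v ≈ 0.964 in/s

In regeneration the rod-end outflow joins the pump flow into the cap end, so the net volume the pump must supply per unit advance equals the rod cross-section area.
Rod cross-section A_rod = π/4 × (3.22 in)² = 8.143 in^2
v = Q_pump / A_rod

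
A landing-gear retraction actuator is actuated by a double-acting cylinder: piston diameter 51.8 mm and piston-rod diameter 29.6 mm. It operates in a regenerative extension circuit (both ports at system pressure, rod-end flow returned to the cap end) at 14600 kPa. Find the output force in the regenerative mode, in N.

F ≈ 10000 N

With equal pressure on both faces, forces on the annular region cancel; the net push is pressure × rod cross-section.
Rod cross-section A_rod = π/4 × (29.6 mm)² = 688.1 mm^2
F = P × A_rod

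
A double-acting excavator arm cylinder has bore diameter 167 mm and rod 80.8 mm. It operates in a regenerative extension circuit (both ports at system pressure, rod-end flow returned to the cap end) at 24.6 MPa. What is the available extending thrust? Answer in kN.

With equal pressure on both faces, forces on the annular region cancel; the net push is pressure × rod cross-section.
Rod cross-section A_rod = π/4 × (80.8 mm)² = 5128 mm^2
F = P × A_rod

F ≈ 126 kN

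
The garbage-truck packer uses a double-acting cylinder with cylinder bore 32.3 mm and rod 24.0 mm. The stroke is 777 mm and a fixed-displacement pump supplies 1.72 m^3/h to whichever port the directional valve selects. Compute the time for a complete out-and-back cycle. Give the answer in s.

Cap-side area A_cap = π/4 × (32.3 mm)² = 819.4 mm^2
Rod-side annular area A_ann = π/4 × (32.3² − 24.0²) = 367.0 mm^2
t_ext = A_cap·L/Q = 1.333 s
t_ret = A_ann·L/Q = 0.5969 s
t_cycle = t_ext + t_ret

t ≈ 1.93 s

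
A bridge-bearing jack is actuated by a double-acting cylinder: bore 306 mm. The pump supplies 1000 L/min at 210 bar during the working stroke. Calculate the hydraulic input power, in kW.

W ≈ 350 kW

Hydraulic power = P × Q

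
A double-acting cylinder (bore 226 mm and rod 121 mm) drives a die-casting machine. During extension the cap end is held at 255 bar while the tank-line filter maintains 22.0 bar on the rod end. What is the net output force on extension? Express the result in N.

Cap-side area A_cap = π/4 × (226 mm)² = 40110 mm^2
Rod-side annular area A_ann = π/4 × (226² − 121²) = 28620 mm^2
Net thrust = P_cap·A_cap − P_rod·A_ann = 1.023e6 N − 62960 N

F ≈ 9.60e5 N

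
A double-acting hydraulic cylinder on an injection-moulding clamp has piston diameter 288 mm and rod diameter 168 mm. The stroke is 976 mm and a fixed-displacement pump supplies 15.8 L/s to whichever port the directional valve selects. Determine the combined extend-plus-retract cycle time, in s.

t ≈ 6.68 s

Cap-side area A_cap = π/4 × (288 mm)² = 65140 mm^2
Rod-side annular area A_ann = π/4 × (288² − 168²) = 42980 mm^2
t_ext = A_cap·L/Q = 4.024 s
t_ret = A_ann·L/Q = 2.655 s
t_cycle = t_ext + t_ret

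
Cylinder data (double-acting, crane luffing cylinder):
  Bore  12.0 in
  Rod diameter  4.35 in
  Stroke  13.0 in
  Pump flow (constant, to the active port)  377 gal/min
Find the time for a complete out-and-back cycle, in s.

t ≈ 1.89 s

Cap-side area A_cap = π/4 × (12.0 in)² = 113.1 in^2
Rod-side annular area A_ann = π/4 × (12.0² − 4.35²) = 98.24 in^2
t_ext = A_cap·L/Q = 1.013 s
t_ret = A_ann·L/Q = 0.8799 s
t_cycle = t_ext + t_ret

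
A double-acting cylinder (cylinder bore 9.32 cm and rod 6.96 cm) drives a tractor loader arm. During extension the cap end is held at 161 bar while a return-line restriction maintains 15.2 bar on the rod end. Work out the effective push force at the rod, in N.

Cap-side area A_cap = π/4 × (9.32 cm)² = 68.22 cm^2
Rod-side annular area A_ann = π/4 × (9.32² − 6.96²) = 30.18 cm^2
Net thrust = P_cap·A_cap − P_rod·A_ann = 1.098e5 N − 4587 N

F ≈ 1.05e5 N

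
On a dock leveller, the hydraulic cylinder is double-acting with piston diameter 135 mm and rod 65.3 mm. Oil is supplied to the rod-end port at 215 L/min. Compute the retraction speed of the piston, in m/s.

Rod-side annular area A_ann = π/4 × (135² − 65.3²) = 10960 mm^2
Flow into the rod-end port fills the annular volume.
v = Q / A

v ≈ 0.327 m/s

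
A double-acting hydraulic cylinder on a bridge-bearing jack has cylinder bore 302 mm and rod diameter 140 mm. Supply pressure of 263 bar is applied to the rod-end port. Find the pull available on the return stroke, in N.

F ≈ 1.48e6 N

Rod-side annular area A_ann = π/4 × (302² − 140²) = 56240 mm^2
On retraction the pressure acts on the annular area (bore minus rod).
F = P × A_ann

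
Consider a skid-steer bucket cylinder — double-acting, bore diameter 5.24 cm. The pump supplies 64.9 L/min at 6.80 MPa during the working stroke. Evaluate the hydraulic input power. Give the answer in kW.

Hydraulic power = P × Q

W ≈ 7.36 kW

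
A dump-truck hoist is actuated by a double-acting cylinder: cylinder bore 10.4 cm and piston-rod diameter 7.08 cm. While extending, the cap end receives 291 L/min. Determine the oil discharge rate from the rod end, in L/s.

Q_out ≈ 2.60 L/s

Cap-side area A_cap = π/4 × (10.4 cm)² = 84.95 cm^2
Rod-side annular area A_ann = π/4 × (10.4² − 7.08²) = 45.58 cm^2
Piston speed v = Q_in/A_cap; rod-end outflow Q_out = v × A_ann = Q_in × A_ann/A_cap.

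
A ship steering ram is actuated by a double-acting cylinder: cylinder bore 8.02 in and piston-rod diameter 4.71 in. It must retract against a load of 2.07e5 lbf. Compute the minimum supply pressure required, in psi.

Rod-side annular area A_ann = π/4 × (8.02² − 4.71²) = 33.09 in^2
Retraction: pressure acts on the annular area.
P = F / A = 2.07e5 lbf / A

P ≈ 6250 psi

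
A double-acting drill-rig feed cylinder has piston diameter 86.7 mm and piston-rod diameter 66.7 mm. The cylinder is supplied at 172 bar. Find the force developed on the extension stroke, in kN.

F ≈ 102 kN

Cap-side area A_cap = π/4 × (86.7 mm)² = 5904 mm^2
F = P × A_cap = 172 bar × A_cap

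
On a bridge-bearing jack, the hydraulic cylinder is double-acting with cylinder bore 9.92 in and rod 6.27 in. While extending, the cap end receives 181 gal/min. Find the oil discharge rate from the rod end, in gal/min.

Cap-side area A_cap = π/4 × (9.92 in)² = 77.29 in^2
Rod-side annular area A_ann = π/4 × (9.92² − 6.27²) = 46.41 in^2
Piston speed v = Q_in/A_cap; rod-end outflow Q_out = v × A_ann = Q_in × A_ann/A_cap.

Q_out ≈ 109 gal/min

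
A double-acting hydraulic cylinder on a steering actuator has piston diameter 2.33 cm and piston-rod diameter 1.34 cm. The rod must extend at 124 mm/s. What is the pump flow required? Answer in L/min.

Q ≈ 3.17 L/min

Cap-side area A_cap = π/4 × (2.33 cm)² = 4.264 cm^2
Q = A × v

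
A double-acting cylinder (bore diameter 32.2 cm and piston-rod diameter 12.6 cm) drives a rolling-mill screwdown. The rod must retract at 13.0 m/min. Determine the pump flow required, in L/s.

Rod-side annular area A_ann = π/4 × (32.2² − 12.6²) = 689.6 cm^2
Q = A × v

Q ≈ 14.9 L/s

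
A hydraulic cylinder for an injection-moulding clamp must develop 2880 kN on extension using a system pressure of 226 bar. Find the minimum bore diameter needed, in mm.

Extension force acts on the full piston face: F = P × (π/4)D².
D = √(4F / (πP)) = √(4 × 2880 kN / (π × 226 bar))

D ≈ 403 mm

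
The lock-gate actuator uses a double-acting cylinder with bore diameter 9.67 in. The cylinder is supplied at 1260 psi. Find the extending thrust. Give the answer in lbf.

F ≈ 92500 lbf

Cap-side area A_cap = π/4 × (9.67 in)² = 73.44 in^2
F = P × A_cap = 1260 psi × A_cap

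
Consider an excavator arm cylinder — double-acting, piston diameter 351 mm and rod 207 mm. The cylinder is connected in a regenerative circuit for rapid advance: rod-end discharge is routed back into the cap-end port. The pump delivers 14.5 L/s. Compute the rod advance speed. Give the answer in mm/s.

In regeneration the rod-end outflow joins the pump flow into the cap end, so the net volume the pump must supply per unit advance equals the rod cross-section area.
Rod cross-section A_rod = π/4 × (207 mm)² = 33650 mm^2
v = Q_pump / A_rod

v ≈ 431 mm/s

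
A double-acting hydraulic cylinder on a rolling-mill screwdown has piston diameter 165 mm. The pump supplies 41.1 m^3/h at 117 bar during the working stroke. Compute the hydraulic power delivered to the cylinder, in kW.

Hydraulic power = P × Q

W ≈ 134 kW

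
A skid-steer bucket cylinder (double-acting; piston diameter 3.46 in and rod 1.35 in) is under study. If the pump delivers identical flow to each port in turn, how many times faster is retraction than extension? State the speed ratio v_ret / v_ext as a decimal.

v_ret/v_ext ≈ 1.18

Cap-side area A_cap = π/4 × (3.46 in)² = 9.402 in^2
Rod-side annular area A_ann = π/4 × (3.46² − 1.35²) = 7.971 in^2
For equal Q, v ∝ 1/A, so v_ret/v_ext = A_cap/A_ann.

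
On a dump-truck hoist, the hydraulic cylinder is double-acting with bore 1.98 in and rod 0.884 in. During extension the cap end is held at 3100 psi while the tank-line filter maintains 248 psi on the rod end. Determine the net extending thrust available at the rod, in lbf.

F ≈ 8930 lbf

Cap-side area A_cap = π/4 × (1.98 in)² = 3.079 in^2
Rod-side annular area A_ann = π/4 × (1.98² − 0.884²) = 2.465 in^2
Net thrust = P_cap·A_cap − P_rod·A_ann = 9545 lbf − 611.4 lbf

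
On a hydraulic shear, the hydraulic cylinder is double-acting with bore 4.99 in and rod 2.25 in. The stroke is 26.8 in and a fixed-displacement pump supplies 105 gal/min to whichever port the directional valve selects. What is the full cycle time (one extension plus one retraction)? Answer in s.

t ≈ 2.33 s

Cap-side area A_cap = π/4 × (4.99 in)² = 19.56 in^2
Rod-side annular area A_ann = π/4 × (4.99² − 2.25²) = 15.58 in^2
t_ext = A_cap·L/Q = 1.297 s
t_ret = A_ann·L/Q = 1.033 s
t_cycle = t_ext + t_ret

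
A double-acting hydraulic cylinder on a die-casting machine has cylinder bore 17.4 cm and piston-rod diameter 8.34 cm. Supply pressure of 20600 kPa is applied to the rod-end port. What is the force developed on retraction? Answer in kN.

F ≈ 377 kN

Rod-side annular area A_ann = π/4 × (17.4² − 8.34²) = 183.2 cm^2
On retraction the pressure acts on the annular area (bore minus rod).
F = P × A_ann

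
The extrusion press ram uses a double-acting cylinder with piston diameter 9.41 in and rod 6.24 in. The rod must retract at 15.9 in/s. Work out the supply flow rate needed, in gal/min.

Q ≈ 161 gal/min

Rod-side annular area A_ann = π/4 × (9.41² − 6.24²) = 38.96 in^2
Q = A × v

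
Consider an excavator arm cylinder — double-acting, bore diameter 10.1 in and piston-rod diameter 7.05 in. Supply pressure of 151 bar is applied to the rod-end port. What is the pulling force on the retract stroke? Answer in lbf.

F ≈ 90000 lbf

Rod-side annular area A_ann = π/4 × (10.1² − 7.05²) = 41.08 in^2
On retraction the pressure acts on the annular area (bore minus rod).
F = P × A_ann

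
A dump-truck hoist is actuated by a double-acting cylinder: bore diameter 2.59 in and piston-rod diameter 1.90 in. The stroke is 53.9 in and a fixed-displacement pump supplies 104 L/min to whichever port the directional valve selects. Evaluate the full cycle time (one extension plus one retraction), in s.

t ≈ 3.92 s

Cap-side area A_cap = π/4 × (2.59 in)² = 5.269 in^2
Rod-side annular area A_ann = π/4 × (2.59² − 1.90²) = 2.433 in^2
t_ext = A_cap·L/Q = 2.685 s
t_ret = A_ann·L/Q = 1.240 s
t_cycle = t_ext + t_ret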